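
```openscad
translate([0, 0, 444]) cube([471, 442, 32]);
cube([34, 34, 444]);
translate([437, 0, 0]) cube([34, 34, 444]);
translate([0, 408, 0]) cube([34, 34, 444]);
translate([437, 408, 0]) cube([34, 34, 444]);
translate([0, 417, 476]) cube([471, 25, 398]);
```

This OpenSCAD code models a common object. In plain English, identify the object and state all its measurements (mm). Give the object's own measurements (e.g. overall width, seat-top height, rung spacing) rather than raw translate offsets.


A chair. The seat is a 471×442×32 mm slab with its top at z = 476 mm, on four 34×34 mm corner legs (flush with the seat edges, standing on z = 0). A flat backrest 25 mm thick, 398 mm tall, spans the full seat width and rises from the seat top along its +y edge, rear face flush with the rear of the seat.


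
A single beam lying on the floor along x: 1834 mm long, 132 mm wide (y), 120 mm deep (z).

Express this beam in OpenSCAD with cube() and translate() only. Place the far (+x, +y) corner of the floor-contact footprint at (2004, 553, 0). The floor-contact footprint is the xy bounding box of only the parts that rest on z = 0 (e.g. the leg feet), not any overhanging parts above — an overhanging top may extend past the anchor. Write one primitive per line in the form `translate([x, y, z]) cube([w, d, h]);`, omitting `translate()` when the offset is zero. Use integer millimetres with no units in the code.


translate([170, 421, 0]) cube([1834, 132, 120]);


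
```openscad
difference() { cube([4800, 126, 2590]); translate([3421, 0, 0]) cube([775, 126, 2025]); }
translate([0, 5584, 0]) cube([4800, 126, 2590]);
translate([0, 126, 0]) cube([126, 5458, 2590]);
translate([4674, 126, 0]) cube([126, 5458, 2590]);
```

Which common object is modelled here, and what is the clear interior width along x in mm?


A single room. The interior width is 4548 mm.

Four walls enclosing a rectangle with a door in the front wall — a room. Outside width 4800 minus two 126 mm walls gives 4548 mm.


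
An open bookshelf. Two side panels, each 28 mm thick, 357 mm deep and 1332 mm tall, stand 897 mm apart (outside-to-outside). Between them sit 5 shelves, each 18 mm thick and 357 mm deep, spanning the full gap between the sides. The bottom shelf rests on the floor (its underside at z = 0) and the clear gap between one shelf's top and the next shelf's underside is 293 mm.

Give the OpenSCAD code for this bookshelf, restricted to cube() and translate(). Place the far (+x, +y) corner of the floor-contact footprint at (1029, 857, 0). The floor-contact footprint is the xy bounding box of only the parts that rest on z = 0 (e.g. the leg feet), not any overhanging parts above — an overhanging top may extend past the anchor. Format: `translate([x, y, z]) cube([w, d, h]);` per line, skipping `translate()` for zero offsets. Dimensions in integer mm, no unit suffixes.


translate([132, 500, 0]) cube([28, 357, 1332]);
translate([1001, 500, 0]) cube([28, 357, 1332]);
translate([160, 500, 0]) cube([841, 357, 18]);
translate([160, 500, 311]) cube([841, 357, 18]);
translate([160, 500, 622]) cube([841, 357, 18]);
translate([160, 500, 933]) cube([841, 357, 18]);
translate([160, 500, 1244]) cube([841, 357, 18]);


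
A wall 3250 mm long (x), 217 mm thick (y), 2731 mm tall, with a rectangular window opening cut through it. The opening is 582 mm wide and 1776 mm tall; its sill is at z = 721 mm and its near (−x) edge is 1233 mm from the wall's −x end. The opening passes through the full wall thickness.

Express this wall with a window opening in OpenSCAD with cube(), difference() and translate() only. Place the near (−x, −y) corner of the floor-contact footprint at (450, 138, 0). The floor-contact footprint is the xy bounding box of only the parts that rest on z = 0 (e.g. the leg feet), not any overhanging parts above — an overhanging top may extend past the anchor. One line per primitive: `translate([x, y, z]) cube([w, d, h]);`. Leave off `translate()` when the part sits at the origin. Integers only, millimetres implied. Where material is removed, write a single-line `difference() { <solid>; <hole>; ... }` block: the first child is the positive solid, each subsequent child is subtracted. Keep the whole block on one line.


difference() { translate([450, 138, 0]) cube([3250, 217, 2731]); translate([1683, 138, 721]) cube([582, 217, 1776]); }


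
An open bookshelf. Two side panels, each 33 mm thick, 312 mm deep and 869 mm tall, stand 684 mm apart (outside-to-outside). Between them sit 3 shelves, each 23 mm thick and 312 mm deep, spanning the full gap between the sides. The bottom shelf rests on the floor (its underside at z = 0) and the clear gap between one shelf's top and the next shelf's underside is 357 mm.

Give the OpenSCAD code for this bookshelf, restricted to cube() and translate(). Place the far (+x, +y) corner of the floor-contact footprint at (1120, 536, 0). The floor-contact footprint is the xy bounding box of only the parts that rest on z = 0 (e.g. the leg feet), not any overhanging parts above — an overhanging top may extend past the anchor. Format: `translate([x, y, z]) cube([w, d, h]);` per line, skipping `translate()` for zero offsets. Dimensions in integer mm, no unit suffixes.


translate([436, 224, 0]) cube([33, 312, 869]);
translate([1087, 224, 0]) cube([33, 312, 869]);
translate([469, 224, 0]) cube([618, 312, 23]);
translate([469, 224, 380]) cube([618, 312, 23]);
translate([469, 224, 760]) cube([618, 312, 23]);


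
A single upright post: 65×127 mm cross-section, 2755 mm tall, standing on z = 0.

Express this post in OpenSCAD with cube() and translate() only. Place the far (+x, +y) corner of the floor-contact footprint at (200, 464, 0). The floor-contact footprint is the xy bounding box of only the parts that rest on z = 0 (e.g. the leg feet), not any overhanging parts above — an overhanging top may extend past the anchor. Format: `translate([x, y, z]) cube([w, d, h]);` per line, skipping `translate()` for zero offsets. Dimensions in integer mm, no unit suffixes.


translate([135, 337, 0]) cube([65, 127, 2755]);


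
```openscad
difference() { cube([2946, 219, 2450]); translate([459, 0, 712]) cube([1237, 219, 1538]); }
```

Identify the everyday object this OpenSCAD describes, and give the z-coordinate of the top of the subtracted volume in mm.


A wall with a window opening. The window head height is 2250 mm.

A wall with a rectangular opening subtracted — a window. Sill at z = 712, opening 1538 mm tall, so the head is at 712 + 1538 = 2250 mm.


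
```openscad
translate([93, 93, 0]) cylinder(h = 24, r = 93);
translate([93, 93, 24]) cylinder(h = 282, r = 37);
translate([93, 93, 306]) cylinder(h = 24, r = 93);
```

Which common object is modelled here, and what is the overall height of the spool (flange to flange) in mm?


A spool. The overall height is 330 mm.

Three coaxial cylinders, large–small–large — a spool. Two 24 mm flanges and a 282 mm core give 24 + 282 + 24 = 330 mm.


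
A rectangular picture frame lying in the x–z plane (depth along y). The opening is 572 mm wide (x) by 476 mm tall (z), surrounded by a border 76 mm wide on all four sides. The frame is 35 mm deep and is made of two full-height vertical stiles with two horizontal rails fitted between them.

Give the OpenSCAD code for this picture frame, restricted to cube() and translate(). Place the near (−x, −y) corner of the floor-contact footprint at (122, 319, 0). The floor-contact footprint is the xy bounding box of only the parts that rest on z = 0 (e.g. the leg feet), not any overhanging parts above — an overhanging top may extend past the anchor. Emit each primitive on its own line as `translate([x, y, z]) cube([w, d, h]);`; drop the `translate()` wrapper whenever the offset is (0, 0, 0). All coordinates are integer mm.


translate([122, 319, 0]) cube([76, 35, 628]);
translate([770, 319, 0]) cube([76, 35, 628]);
translate([198, 319, 0]) cube([572, 35, 76]);
translate([198, 319, 552]) cube([572, 35, 76]);


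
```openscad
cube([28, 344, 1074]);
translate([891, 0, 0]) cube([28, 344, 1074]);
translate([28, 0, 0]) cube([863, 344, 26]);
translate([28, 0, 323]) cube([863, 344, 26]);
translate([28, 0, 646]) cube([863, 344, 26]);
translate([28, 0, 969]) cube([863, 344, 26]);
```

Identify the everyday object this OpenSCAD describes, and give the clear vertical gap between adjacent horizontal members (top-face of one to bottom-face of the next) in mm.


A bookshelf. The clear shelf gap is 297 mm.

Two tall side panels with 4 horizontal boards between them — a bookshelf. The first two shelf undersides are at z = 0 and z = 323; with shelf thickness 26, the clear gap is 323 − 0 − 26 = 297 mm.


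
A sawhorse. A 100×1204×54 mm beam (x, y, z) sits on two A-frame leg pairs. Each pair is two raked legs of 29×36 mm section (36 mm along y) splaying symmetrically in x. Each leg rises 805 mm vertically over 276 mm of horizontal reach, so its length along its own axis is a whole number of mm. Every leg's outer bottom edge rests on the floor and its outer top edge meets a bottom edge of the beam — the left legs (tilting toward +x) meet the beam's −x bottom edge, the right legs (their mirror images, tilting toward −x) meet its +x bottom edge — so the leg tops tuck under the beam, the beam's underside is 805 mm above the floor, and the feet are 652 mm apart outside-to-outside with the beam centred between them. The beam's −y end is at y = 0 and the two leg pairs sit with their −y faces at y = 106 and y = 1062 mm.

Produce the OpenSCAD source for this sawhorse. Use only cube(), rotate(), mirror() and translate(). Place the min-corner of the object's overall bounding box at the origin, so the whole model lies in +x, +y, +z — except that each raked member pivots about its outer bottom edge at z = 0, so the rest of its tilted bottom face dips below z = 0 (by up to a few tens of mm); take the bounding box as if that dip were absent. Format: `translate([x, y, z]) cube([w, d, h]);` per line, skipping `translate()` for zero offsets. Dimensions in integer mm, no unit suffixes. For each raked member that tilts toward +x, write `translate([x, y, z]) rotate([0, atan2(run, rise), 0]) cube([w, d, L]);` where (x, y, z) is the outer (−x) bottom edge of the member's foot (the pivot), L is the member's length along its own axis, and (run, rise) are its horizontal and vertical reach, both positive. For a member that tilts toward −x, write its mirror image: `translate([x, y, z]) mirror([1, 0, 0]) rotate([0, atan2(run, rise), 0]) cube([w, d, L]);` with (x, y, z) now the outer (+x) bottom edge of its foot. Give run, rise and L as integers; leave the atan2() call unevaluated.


translate([276, 0, 805]) cube([100, 1204, 54]);
translate([0, 106, 0]) rotate([0, atan2(276, 805), 0]) cube([29, 36, 851]);
translate([652, 106, 0]) mirror([1, 0, 0]) rotate([0, atan2(276, 805), 0]) cube([29, 36, 851]);
translate([0, 1062, 0]) rotate([0, atan2(276, 805), 0]) cube([29, 36, 851]);
translate([652, 1062, 0]) mirror([1, 0, 0]) rotate([0, atan2(276, 805), 0]) cube([29, 36, 851]);


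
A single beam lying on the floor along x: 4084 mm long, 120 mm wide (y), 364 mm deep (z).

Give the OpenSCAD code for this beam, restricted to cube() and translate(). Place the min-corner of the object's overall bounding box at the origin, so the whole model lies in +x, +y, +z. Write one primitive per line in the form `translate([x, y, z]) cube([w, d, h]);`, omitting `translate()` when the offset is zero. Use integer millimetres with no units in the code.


cube([4084, 120, 364]);


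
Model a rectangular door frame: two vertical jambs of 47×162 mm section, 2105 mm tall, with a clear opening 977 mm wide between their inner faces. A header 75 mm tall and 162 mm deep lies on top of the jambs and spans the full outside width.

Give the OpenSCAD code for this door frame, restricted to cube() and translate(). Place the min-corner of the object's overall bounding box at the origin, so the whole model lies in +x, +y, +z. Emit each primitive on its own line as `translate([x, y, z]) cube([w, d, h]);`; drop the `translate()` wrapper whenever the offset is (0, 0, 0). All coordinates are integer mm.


cube([47, 162, 2105]);
translate([1024, 0, 0]) cube([47, 162, 2105]);
translate([0, 0, 2105]) cube([1071, 162, 75]);


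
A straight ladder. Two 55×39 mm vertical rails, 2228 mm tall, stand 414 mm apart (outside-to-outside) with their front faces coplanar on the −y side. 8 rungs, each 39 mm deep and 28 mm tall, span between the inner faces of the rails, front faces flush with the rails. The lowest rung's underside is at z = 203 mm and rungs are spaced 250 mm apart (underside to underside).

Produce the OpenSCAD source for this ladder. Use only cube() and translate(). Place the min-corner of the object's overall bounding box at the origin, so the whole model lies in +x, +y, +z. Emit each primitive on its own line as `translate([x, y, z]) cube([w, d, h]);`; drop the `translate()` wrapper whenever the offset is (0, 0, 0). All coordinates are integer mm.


cube([55, 39, 2228]);
translate([359, 0, 0]) cube([55, 39, 2228]);
translate([55, 0, 203]) cube([304, 39, 28]);
translate([55, 0, 453]) cube([304, 39, 28]);
translate([55, 0, 703]) cube([304, 39, 28]);
translate([55, 0, 953]) cube([304, 39, 28]);
translate([55, 0, 1203]) cube([304, 39, 28]);
translate([55, 0, 1453]) cube([304, 39, 28]);
translate([55, 0, 1703]) cube([304, 39, 28]);
translate([55, 0, 1953]) cube([304, 39, 28]);


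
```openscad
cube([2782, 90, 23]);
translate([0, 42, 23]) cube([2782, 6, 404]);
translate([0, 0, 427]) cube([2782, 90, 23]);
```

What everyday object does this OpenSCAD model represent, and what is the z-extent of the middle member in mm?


An I-beam. The web height is 404 mm.

Two wide flanges with a thin centred web — an I-beam. Overall 450 mm minus two 23 mm flanges gives a web of 450 − 2·23 = 404 mm.


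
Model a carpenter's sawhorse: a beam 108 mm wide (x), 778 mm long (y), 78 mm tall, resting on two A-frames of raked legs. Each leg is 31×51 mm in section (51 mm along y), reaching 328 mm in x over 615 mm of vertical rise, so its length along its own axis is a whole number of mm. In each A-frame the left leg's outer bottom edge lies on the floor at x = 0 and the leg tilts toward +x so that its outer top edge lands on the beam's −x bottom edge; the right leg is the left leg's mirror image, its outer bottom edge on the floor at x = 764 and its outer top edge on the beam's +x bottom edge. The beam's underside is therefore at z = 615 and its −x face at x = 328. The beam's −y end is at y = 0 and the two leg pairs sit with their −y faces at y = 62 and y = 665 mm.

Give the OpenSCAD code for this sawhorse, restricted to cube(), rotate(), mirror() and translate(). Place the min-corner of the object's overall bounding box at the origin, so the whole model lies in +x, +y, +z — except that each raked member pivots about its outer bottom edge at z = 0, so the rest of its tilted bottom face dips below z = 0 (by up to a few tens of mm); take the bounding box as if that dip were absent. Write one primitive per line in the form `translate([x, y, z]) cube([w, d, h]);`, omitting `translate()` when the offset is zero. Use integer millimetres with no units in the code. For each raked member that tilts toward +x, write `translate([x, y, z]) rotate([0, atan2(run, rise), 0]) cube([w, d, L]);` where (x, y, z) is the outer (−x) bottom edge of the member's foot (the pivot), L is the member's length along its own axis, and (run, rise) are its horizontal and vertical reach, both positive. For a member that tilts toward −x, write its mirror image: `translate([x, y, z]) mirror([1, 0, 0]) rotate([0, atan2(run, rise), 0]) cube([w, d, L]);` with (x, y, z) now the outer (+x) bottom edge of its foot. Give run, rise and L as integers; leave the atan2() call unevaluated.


// leg length = √(328² + 615²) = 697
// right-leg outer foot x = 2·328 + 108 = 764
// beam min-corner = (328, 0, 615)
translate([328, 0, 615]) cube([108, 778, 78]);
translate([0, 62, 0]) rotate([0, atan2(328, 615), 0]) cube([31, 51, 697]);
translate([764, 62, 0]) mirror([1, 0, 0]) rotate([0, atan2(328, 615), 0]) cube([31, 51, 697]);
translate([0, 665, 0]) rotate([0, atan2(328, 615), 0]) cube([31, 51, 697]);
translate([764, 665, 0]) mirror([1, 0, 0]) rotate([0, atan2(328, 615), 0]) cube([31, 51, 697]);


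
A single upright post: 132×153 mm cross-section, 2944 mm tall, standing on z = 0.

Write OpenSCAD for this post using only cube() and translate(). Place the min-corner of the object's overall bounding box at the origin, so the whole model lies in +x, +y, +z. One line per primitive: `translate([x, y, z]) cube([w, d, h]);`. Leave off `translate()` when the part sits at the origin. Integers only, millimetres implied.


cube([132, 153, 2944]);


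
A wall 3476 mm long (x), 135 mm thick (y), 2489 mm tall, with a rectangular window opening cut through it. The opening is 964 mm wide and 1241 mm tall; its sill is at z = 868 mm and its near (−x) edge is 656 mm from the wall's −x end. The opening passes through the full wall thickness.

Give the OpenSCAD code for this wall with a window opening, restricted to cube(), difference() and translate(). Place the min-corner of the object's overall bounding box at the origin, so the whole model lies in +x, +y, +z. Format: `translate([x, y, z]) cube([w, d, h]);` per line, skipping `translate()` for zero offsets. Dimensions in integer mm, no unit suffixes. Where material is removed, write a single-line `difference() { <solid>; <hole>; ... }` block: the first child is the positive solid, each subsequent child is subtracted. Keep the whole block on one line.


difference() { cube([3476, 135, 2489]); translate([656, 0, 868]) cube([964, 135, 1241]); }


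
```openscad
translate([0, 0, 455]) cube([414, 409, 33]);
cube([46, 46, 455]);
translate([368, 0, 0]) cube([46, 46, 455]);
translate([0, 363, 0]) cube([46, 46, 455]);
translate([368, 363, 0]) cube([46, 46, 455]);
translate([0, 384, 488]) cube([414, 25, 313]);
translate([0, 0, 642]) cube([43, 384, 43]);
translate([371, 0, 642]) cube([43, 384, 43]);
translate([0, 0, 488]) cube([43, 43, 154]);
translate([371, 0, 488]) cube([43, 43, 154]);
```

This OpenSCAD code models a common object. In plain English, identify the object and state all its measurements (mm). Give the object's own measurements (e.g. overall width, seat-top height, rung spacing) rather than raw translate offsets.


A chair. The seat is a 414×409×33 mm slab with its top at z = 488 mm, on four 46×46 mm corner legs (flush with the seat edges, standing on z = 0). A flat backrest 25 mm thick, 313 mm tall, spans the full seat width and rises from the seat top along its +y edge, rear face flush with the rear of the seat. Two armrests of 43×43 mm section run along each side from the seat's front edge to the front of the backrest, top faces 197 mm above the seat top and outer faces flush with the seat's x-edges; a 43×43 mm post under the front of each armrest stands on the seat at the front corner.


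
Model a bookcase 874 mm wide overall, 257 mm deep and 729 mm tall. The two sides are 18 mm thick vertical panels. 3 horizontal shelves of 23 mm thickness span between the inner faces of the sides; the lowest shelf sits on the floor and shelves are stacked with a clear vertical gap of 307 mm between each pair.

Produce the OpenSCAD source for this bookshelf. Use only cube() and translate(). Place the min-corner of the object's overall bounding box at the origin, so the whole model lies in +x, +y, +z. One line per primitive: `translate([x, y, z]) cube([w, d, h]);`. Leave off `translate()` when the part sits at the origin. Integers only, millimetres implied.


cube([18, 257, 729]);
translate([856, 0, 0]) cube([18, 257, 729]);
translate([18, 0, 0]) cube([838, 257, 23]);
translate([18, 0, 330]) cube([838, 257, 23]);
translate([18, 0, 660]) cube([838, 257, 23]);


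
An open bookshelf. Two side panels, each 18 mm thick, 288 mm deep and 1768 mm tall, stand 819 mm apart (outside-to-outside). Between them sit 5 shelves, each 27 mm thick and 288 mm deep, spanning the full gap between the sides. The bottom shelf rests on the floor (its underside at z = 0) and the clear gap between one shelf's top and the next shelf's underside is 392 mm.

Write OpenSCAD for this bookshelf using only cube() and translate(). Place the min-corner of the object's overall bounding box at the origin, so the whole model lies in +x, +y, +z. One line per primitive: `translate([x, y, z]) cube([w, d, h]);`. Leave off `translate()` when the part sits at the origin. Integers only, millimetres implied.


cube([18, 288, 1768]);
translate([801, 0, 0]) cube([18, 288, 1768]);
translate([18, 0, 0]) cube([783, 288, 27]);
translate([18, 0, 419]) cube([783, 288, 27]);
translate([18, 0, 838]) cube([783, 288, 27]);
translate([18, 0, 1257]) cube([783, 288, 27]);
translate([18, 0, 1676]) cube([783, 288, 27]);


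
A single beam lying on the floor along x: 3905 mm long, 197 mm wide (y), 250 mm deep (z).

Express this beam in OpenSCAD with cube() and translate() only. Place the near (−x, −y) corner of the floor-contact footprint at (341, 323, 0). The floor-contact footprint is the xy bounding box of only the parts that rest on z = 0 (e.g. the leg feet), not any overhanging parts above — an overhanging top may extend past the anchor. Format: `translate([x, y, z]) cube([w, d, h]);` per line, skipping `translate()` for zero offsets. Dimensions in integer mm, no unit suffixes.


translate([341, 323, 0]) cube([3905, 197, 250]);


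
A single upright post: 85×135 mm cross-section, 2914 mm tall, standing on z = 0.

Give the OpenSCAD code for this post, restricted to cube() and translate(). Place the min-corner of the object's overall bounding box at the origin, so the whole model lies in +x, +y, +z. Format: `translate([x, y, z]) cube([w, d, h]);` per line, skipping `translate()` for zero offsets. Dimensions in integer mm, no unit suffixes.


cube([85, 135, 2914]);


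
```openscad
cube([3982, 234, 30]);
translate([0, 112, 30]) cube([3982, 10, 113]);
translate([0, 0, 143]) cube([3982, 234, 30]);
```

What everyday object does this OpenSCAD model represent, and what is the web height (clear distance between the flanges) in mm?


An I-beam. The web height is 113 mm.

Two wide flanges with a thin centred web — an I-beam. Overall 173 mm minus two 30 mm flanges gives a web of 173 − 2·30 = 113 mm.


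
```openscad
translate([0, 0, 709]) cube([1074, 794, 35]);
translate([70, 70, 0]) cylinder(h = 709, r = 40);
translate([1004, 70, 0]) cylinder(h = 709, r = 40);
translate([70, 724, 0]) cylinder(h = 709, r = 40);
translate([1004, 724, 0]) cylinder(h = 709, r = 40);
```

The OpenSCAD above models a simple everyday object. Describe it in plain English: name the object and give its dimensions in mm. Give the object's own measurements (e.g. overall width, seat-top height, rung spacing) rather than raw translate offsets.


A table: top 1074 mm (x) × 794 mm (y), 35 mm thick, upper face at z = 744 mm, on four round legs of 80 mm diameter, each leg's bounding box inset 30 mm from the nearest pair of top edges from z = 0 to the bottom of the top.


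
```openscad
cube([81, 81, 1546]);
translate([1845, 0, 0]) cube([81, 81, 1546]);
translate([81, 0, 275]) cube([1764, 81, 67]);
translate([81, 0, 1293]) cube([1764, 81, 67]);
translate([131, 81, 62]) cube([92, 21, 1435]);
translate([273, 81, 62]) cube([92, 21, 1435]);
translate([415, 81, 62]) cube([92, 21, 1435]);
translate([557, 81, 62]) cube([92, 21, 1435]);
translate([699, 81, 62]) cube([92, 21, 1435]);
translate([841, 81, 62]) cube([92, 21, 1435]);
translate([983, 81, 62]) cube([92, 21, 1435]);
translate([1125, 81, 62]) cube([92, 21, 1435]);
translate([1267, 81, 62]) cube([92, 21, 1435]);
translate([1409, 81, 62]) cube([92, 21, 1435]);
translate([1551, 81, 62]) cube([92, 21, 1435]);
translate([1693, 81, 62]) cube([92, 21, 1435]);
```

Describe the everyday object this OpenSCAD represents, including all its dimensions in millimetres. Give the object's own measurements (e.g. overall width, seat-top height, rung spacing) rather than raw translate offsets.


A fence section. Two 81×81 mm posts, 1546 mm tall, stand on the floor with a clear span of 1764 mm between their inner faces. Two horizontal rails of 81×67 mm section span the gap between the posts with their undersides at z = 275 mm and z = 1293 mm, flush with the posts' −y face. 12 pickets, each 92 mm wide, 21 mm thick and 1435 mm tall, are fixed to the +y face of the rails with their bottoms at z = 62 mm, spaced across the span with a 50 mm gap after the −x post and between neighbouring pickets, with 60 mm left before the +x post.


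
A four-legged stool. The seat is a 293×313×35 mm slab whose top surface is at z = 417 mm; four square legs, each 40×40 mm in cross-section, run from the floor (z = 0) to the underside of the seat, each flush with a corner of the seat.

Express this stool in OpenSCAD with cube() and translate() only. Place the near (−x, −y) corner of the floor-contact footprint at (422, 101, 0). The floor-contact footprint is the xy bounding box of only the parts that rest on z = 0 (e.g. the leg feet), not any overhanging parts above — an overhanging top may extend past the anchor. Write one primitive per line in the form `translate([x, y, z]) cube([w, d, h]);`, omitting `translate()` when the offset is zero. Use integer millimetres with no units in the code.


// leg_h = 417 - 35 = 382
translate([422, 101, 382]) cube([293, 313, 35]);
translate([422, 101, 0]) cube([40, 40, 382]);
translate([675, 101, 0]) cube([40, 40, 382]);
translate([422, 374, 0]) cube([40, 40, 382]);
translate([675, 374, 0]) cube([40, 40, 382]);


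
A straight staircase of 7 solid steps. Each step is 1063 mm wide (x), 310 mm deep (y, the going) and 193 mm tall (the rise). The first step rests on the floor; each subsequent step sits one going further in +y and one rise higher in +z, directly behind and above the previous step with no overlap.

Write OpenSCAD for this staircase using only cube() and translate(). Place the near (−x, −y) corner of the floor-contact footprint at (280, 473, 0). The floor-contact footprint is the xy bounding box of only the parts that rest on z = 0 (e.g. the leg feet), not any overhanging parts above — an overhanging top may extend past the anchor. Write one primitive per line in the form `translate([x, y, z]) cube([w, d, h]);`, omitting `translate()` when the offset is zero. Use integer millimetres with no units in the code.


translate([280, 473, 0]) cube([1063, 310, 193]);
translate([280, 783, 193]) cube([1063, 310, 193]);
translate([280, 1093, 386]) cube([1063, 310, 193]);
translate([280, 1403, 579]) cube([1063, 310, 193]);
translate([280, 1713, 772]) cube([1063, 310, 193]);
translate([280, 2023, 965]) cube([1063, 310, 193]);
translate([280, 2333, 1158]) cube([1063, 310, 193]);


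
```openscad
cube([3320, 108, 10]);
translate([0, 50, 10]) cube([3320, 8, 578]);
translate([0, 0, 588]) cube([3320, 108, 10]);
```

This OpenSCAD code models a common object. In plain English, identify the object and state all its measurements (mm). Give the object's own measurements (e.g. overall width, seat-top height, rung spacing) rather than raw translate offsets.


An I-beam lying along x, 3320 mm long. Overall section height 598 mm. Two flanges 108 mm wide (y) and 10 mm thick, one on the floor and one at the top; a web 8 mm thick runs between them, centred on the flange width.


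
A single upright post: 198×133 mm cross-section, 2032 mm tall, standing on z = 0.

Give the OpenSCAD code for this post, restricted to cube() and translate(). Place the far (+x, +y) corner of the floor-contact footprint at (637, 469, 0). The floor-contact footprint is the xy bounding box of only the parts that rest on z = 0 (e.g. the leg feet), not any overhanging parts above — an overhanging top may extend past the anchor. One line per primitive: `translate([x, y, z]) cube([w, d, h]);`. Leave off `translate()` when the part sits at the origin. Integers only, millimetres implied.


translate([439, 336, 0]) cube([198, 133, 2032]);


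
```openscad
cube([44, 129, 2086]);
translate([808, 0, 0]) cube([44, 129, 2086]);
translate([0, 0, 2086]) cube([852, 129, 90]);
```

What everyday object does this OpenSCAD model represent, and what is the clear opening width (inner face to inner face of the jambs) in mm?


A door frame. The clear opening width is 764 mm.

Two 2086 mm tall posts with a header on top — a door frame. The left jamb is 44 mm wide at x = 0; the right jamb starts at x = 808. The clear opening is 808 − 44 = 764 mm.


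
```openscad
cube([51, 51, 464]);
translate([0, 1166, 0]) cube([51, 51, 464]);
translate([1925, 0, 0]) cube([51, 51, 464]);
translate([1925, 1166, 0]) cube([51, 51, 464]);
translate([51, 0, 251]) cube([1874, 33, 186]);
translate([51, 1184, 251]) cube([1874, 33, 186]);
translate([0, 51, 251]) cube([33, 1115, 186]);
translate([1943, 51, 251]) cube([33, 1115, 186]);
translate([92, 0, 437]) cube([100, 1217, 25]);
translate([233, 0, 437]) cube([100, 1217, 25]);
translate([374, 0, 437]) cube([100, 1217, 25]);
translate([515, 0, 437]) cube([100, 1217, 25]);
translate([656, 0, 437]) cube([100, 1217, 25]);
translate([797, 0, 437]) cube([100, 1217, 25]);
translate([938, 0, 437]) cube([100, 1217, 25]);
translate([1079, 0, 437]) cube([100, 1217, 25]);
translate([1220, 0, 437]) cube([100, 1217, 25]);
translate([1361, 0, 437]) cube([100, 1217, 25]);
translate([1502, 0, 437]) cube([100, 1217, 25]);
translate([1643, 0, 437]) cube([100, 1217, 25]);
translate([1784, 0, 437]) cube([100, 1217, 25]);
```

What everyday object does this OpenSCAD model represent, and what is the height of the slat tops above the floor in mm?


A bed frame. The slat-top height is 462 mm.

Four posts, four rails, and a row of slats — a bed frame. Slats sit on the rails at z = 251 + 186 = 437; with slat thickness 25, the top is 462 mm.


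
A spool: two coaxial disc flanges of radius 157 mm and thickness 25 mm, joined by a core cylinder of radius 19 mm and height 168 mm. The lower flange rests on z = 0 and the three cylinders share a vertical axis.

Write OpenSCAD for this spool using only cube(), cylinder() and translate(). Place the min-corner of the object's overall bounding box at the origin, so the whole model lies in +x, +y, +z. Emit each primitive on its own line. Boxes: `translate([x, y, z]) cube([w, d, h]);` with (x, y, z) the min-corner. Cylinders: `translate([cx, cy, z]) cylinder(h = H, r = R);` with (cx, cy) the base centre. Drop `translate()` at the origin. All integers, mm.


translate([157, 157, 0]) cylinder(h = 25, r = 157);
translate([157, 157, 25]) cylinder(h = 168, r = 19);
translate([157, 157, 193]) cylinder(h = 25, r = 157);


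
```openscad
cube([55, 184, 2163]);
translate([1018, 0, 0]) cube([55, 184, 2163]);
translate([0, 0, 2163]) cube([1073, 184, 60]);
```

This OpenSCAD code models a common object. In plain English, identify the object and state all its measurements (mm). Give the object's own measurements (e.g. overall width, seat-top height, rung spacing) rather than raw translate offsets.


A door frame. The clear opening is 963 mm wide and 2163 mm high. Two 55 mm wide jambs, 184 mm deep, stand either side of the opening from the floor to the top of the opening. A 60 mm thick head sits across the top of both jambs, spanning the full outside width of the frame.


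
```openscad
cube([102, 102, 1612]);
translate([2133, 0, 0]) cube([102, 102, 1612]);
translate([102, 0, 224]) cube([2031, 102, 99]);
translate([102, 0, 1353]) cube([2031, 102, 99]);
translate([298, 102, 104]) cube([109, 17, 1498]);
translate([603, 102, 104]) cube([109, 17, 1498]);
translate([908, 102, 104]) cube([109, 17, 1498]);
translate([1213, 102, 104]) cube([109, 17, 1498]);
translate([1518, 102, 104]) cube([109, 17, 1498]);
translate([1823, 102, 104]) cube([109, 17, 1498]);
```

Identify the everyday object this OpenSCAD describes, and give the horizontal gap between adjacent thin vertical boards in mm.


A fence section. The picket gap is 196 mm.

Two posts, two rails, 6 pickets — a fence section. Span 2031 mm holds 6 pickets of 109 mm with 7 equal gaps: ⌊(2031 − 6·109) / 7⌋ = 196 mm.


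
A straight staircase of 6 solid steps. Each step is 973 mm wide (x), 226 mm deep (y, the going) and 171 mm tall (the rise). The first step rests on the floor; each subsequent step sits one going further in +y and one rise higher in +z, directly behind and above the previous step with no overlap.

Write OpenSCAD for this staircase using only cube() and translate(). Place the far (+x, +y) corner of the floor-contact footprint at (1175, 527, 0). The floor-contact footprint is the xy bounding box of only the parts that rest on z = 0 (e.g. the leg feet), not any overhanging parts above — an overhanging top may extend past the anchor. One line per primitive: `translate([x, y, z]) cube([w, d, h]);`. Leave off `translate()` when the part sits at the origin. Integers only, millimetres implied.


translate([202, 301, 0]) cube([973, 226, 171]);
translate([202, 527, 171]) cube([973, 226, 171]);
translate([202, 753, 342]) cube([973, 226, 171]);
translate([202, 979, 513]) cube([973, 226, 171]);
translate([202, 1205, 684]) cube([973, 226, 171]);
translate([202, 1431, 855]) cube([973, 226, 171]);


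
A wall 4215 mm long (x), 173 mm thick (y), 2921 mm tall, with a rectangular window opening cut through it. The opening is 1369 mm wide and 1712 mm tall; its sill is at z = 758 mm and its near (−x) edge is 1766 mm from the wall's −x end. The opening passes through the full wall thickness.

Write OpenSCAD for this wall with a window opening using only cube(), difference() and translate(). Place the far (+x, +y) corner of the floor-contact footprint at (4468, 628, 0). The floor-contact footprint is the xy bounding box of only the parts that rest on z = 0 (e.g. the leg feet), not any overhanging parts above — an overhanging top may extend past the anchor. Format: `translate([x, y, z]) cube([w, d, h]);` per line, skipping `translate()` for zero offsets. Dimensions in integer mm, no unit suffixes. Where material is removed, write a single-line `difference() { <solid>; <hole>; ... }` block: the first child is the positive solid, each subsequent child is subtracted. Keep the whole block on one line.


difference() { translate([253, 455, 0]) cube([4215, 173, 2921]); translate([2019, 455, 758]) cube([1369, 173, 1712]); }


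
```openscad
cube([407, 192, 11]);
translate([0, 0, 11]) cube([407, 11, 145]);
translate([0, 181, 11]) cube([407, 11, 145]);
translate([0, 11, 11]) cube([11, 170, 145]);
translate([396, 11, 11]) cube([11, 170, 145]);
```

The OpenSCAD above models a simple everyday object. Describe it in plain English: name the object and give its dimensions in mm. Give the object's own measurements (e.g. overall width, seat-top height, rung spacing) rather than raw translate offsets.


An open-topped rectangular box: outside dimensions 407×192×156 mm, with a uniform wall and base thickness of 11 mm. The base is a full 407×192 slab on the floor; four walls sit on top of the base. The front and back walls (the −y and +y sides) span the full width; the two side walls fit between them.


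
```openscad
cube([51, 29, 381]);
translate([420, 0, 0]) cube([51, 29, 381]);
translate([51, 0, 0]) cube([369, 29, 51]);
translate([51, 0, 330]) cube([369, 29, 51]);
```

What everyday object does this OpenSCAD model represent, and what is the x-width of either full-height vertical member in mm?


A picture frame. The border width is 51 mm.

Four thin pieces enclosing a rectangular opening — a picture frame. The two full-height stiles are 381 mm tall; the top rail sits at z = 330 and is 51 mm tall, so the border above the opening is 381 − 330 = 51 mm, matching the stile x-width.


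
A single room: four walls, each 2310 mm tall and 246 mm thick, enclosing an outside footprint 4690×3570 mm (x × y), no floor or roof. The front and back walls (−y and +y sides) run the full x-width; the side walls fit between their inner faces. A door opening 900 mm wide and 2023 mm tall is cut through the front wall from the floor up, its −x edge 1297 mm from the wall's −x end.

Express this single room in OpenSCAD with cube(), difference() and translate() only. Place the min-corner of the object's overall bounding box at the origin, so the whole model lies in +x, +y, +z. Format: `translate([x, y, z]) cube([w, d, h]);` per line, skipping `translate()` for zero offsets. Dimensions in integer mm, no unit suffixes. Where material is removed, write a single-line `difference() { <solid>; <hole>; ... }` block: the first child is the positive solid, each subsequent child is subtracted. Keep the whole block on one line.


difference() { cube([4690, 246, 2310]); translate([1297, 0, 0]) cube([900, 246, 2023]); }
translate([0, 3324, 0]) cube([4690, 246, 2310]);
translate([0, 246, 0]) cube([246, 3078, 2310]);
translate([4444, 246, 0]) cube([246, 3078, 2310]);


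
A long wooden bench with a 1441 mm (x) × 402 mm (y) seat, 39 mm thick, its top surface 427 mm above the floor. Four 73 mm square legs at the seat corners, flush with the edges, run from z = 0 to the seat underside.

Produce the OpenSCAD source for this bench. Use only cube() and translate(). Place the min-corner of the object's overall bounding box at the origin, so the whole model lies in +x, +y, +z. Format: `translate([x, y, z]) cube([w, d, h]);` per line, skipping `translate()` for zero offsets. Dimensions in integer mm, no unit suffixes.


translate([0, 0, 388]) cube([1441, 402, 39]);
cube([73, 73, 388]);
translate([0, 329, 0]) cube([73, 73, 388]);
translate([1368, 0, 0]) cube([73, 73, 388]);
translate([1368, 329, 0]) cube([73, 73, 388]);


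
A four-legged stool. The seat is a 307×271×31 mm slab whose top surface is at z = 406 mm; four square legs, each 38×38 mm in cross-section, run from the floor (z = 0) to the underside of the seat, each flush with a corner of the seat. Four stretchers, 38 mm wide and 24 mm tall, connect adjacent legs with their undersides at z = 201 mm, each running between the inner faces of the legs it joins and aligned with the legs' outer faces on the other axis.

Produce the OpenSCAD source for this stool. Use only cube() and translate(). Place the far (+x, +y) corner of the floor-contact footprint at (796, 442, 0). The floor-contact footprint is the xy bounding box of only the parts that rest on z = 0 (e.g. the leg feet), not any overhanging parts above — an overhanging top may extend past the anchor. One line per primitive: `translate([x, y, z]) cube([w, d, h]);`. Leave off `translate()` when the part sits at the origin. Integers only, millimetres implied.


// leg_h = 406 - 31 = 375
// stretcher span = 307 - 2*38 = 231
translate([489, 171, 375]) cube([307, 271, 31]);
translate([489, 171, 0]) cube([38, 38, 375]);
translate([758, 171, 0]) cube([38, 38, 375]);
translate([489, 404, 0]) cube([38, 38, 375]);
translate([758, 404, 0]) cube([38, 38, 375]);
translate([527, 171, 201]) cube([231, 38, 24]);
translate([527, 404, 201]) cube([231, 38, 24]);
translate([489, 209, 201]) cube([38, 195, 24]);
translate([758, 209, 201]) cube([38, 195, 24]);


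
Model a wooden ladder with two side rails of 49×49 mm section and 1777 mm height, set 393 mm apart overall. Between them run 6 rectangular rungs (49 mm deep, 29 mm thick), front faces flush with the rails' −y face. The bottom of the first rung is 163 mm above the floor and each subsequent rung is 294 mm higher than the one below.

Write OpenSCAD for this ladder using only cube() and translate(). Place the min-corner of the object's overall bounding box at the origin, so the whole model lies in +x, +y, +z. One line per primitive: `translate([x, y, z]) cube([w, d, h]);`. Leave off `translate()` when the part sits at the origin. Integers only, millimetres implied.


// rung span = 393 - 2*49 = 295
// rung[k] z = 163 + k*294
cube([49, 49, 1777]);
translate([344, 0, 0]) cube([49, 49, 1777]);
translate([49, 0, 163]) cube([295, 49, 29]);
translate([49, 0, 457]) cube([295, 49, 29]);
translate([49, 0, 751]) cube([295, 49, 29]);
translate([49, 0, 1045]) cube([295, 49, 29]);
translate([49, 0, 1339]) cube([295, 49, 29]);
translate([49, 0, 1633]) cube([295, 49, 29]);
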